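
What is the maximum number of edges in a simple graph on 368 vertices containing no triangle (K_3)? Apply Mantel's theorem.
ex(368, K_3) = ⌊368^2/4⌋ = 33856

Mantel (1907): a triangle-free graph on n vertices has at most ⌊n^2/4⌋ edges, with equality for the complete bipartite graph K_{⌊n/2⌋, ⌈n/2⌉}. For n = 368: ⌊368^2/4⌋ = ⌊135424/4⌋ = 33856. The extremal graph is K_{184, 184}, which has 184·184 = 33856 edges.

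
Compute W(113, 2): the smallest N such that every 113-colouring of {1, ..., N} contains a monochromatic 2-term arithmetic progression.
W(113, 2) = 113 + 1 = 114

A 2-term AP is any pair of integers, so a monochromatic 2-AP exists iff some colour is used at least twice. With 113 colours, the colouring i ↦ i on {1, ..., 113} uses each colour once, avoiding any monochromatic pair, so W(113, 2) > 113. For {1, ..., 114}, pigeonhole forces two integers of the same colour, which form a monochromatic 2-AP. Hence W(113, 2) = 114.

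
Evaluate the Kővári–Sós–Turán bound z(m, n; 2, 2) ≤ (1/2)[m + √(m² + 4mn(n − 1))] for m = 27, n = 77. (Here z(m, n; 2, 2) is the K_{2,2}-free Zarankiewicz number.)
z(27, 77; 2, 2) ≤ (1/2)[27 + √(27² + 4·27·77·76)] = (1/2)[27 + √632745] = 411.2264

Kővári–Sós–Turán: let r_1, ..., r_27 be the row sums and z = Σ r_i the total number of 1s. Each pair of columns can share at most one row with both entries 1 (else a 2×2 all-ones block appears), so Σ_i C(r_i, 2) ≤ C(77, 2) = 2926. By convexity Σ_i C(r_i, 2) ≥ 27·C(z/27, 2) = z(z − 27)/(2·27), giving z² − 27z − 27·77·76 ≤ 0 and hence z ≤ (1/2)[27 + √(729 + 4·158004)] = (1/2)[27 + √632745] ≈ (1/2)(27 + 795.4527) = 411.2264.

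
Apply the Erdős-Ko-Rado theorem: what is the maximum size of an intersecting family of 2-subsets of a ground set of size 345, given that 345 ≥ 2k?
max |F| = C(344, 1) = 344

The Erdős-Ko-Rado theorem states: for n ≥ 2k, an intersecting family of k-subsets of an n-element set has size at most C(n − 1, k − 1), with equality for 'star' families {A ⊆ [n] : |A| = k, i ∈ A} (fix an element i). For n = 345, k = 2: C(344, 1) = 344.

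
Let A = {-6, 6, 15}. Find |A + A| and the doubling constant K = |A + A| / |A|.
K = |A + A| / |A| = 6/3 = 2

Enumerate A + A = {a + b : a, b ∈ A}. With |A| = 3, there are |A|^2 = 9 ordered sum pairs; collecting distinct values, A + A = {-12, 0, 9, 12, 21, 30}, so |A + A| = 6. Thus K = 6/3 = 2. For comparison, the minimum possible |A + A| over all 3-element sets is 2·3 − 1 = 5 (so min K = 5/3), attained only by arithmetic progressions.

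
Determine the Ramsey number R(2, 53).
R(2, 53) = 53

R(2, k) = k for all k ≥ 2: in a 2-colouring of K_k, either some edge is red (a red K_2) or all edges are blue (a blue K_k). And K_{52} coloured all-blue has no blue K_53, so R(2, 53) > 52. Hence R(2, 53) = 53.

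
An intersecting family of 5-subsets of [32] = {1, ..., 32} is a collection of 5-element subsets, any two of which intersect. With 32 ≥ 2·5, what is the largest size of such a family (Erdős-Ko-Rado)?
max |F| = C(31, 4) = 31465

Erdős-Ko-Rado (1961): when n ≥ 2k, max |F| = C(n−1, k−1). The bound is attained by the star {A : i ∈ A} for any fixed i ∈ [n]. Here C(32−1, 5−1) = C(31, 4) = 31465.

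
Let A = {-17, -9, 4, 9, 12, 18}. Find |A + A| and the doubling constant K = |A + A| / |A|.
K = |A + A| / |A| = 20/6 = 10/3

Enumerate A + A = {a + b : a, b ∈ A}. With |A| = 6, there are |A|^2 = 36 ordered sum pairs; collecting distinct values, A + A = {-34, -26, -18, -13, -8, -5, 0, 1, 3, 8, 9, 13, 16, 18, 21, 22, 24, 27, 30, 36}, so |A + A| = 20. Thus K = 20/6 = 10/3. For comparison, the minimum possible |A + A| over all 6-element sets is 2·6 − 1 = 11 (so min K = 11/6), attained only by arithmetic progressions.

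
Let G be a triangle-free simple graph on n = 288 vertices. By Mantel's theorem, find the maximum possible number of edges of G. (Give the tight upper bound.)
ex(288, K_3) = ⌊288^2/4⌋ = 20736

Mantel (1907): a triangle-free graph on n vertices has at most ⌊n^2/4⌋ edges, with equality for the complete bipartite graph K_{⌊n/2⌋, ⌈n/2⌉}. For n = 288: ⌊288^2/4⌋ = ⌊82944/4⌋ = 20736. The extremal graph is K_{144, 144}, which has 144·144 = 20736 edges.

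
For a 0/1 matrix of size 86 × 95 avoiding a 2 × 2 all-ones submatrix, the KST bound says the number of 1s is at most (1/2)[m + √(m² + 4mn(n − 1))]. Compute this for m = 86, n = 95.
z(86, 95; 2, 2) ≤ (1/2)[86 + √(86² + 4·86·95·94)] = (1/2)[86 + √3079316] = 920.399

Kővári–Sós–Turán: let r_1, ..., r_86 be the row sums and z = Σ r_i the total number of 1s. Each pair of columns can share at most one row with both entries 1 (else a 2×2 all-ones block appears), so Σ_i C(r_i, 2) ≤ C(95, 2) = 4465. By convexity Σ_i C(r_i, 2) ≥ 86·C(z/86, 2) = z(z − 86)/(2·86), giving z² − 86z − 86·95·94 ≤ 0 and hence z ≤ (1/2)[86 + √(7396 + 4·767980)] = (1/2)[86 + √3079316] ≈ (1/2)(86 + 1754.798) = 920.399.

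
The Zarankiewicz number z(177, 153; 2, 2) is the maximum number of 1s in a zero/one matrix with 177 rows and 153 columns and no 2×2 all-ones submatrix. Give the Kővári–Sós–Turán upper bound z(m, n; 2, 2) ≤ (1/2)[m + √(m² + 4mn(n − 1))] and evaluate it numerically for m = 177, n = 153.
z(177, 153; 2, 2) ≤ (1/2)[177 + √(177² + 4·177·153·152)] = (1/2)[177 + √16496577] = 2119.2989

Kővári–Sós–Turán: let r_1, ..., r_177 be the row sums and z = Σ r_i the total number of 1s. Each pair of columns can share at most one row with both entries 1 (else a 2×2 all-ones block appears), so Σ_i C(r_i, 2) ≤ C(153, 2) = 11628. By convexity Σ_i C(r_i, 2) ≥ 177·C(z/177, 2) = z(z − 177)/(2·177), giving z² − 177z − 177·153·152 ≤ 0 and hence z ≤ (1/2)[177 + √(31329 + 4·4116312)] = (1/2)[177 + √16496577] ≈ (1/2)(177 + 4061.5978) = 2119.2989.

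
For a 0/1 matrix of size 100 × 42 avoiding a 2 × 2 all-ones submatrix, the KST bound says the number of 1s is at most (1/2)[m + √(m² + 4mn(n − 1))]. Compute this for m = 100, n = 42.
z(100, 42; 2, 2) ≤ (1/2)[100 + √(100² + 4·100·42·41)] = (1/2)[100 + √698800] = 467.9713

Kővári–Sós–Turán: let r_1, ..., r_100 be the row sums and z = Σ r_i the total number of 1s. Each pair of columns can share at most one row with both entries 1 (else a 2×2 all-ones block appears), so Σ_i C(r_i, 2) ≤ C(42, 2) = 861. By convexity Σ_i C(r_i, 2) ≥ 100·C(z/100, 2) = z(z − 100)/(2·100), giving z² − 100z − 100·42·41 ≤ 0 and hence z ≤ (1/2)[100 + √(10000 + 4·172200)] = (1/2)[100 + √698800] ≈ (1/2)(100 + 835.9426) = 467.9713.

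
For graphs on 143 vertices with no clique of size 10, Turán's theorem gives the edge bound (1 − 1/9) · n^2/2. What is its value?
Turán density bound = (8/9) · 143^2/2 = 81796/9 ≈ 9088.4444

Turán's theorem: ex(n, K_{r+1}) is achieved by the complete r-partite Turán graph T(n, r) with parts as balanced as possible, and is at most (1 − 1/r) · n^2/2. For r = 9, n = 143: the density bound is (8/9) · 20449/2 = 81796/9 ≈ 9088.4444. The integer-valued extremum is e(T(143, 9)) = 9088, which is strictly less than the density bound 81796/9 since 9 ∤ 143 (the parts of T(143, 9) cannot all be equal).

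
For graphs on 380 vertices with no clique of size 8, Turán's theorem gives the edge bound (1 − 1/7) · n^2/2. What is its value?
Turán density bound = (6/7) · 380^2/2 = 433200/7 ≈ 61885.7143

Turán's theorem: ex(n, K_{r+1}) is achieved by the complete r-partite Turán graph T(n, r) with parts as balanced as possible, and is at most (1 − 1/r) · n^2/2. For r = 7, n = 380: the density bound is (6/7) · 144400/2 = 433200/7 ≈ 61885.7143. The integer-valued extremum is e(T(380, 7)) = 61885, which is strictly less than the density bound 433200/7 since 7 ∤ 380 (the parts of T(380, 7) cannot all be equal).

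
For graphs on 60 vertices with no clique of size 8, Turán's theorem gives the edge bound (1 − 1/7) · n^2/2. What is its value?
Turán density bound = (6/7) · 60^2/2 = 10800/7 ≈ 1542.8571

Turán's theorem: ex(n, K_{r+1}) is achieved by the complete r-partite Turán graph T(n, r) with parts as balanced as possible, and is at most (1 − 1/r) · n^2/2. For r = 7, n = 60: the density bound is (6/7) · 3600/2 = 10800/7 ≈ 1542.8571. The integer-valued extremum is e(T(60, 7)) = 1542, which is strictly less than the density bound 10800/7 since 7 ∤ 60 (the parts of T(60, 7) cannot all be equal).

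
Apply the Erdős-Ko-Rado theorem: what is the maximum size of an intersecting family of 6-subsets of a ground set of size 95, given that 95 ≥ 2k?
max |F| = C(94, 5) = 54891018

Erdős-Ko-Rado (1961): when n ≥ 2k, max |F| = C(n−1, k−1). The bound is attained by the star {A : i ∈ A} for any fixed i ∈ [n]. Here C(95−1, 6−1) = C(94, 5) = 54891018.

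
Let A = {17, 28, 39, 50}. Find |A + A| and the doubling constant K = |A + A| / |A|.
K = |A + A| / |A| = 7/4

Enumerate A + A = {a + b : a, b ∈ A}. With |A| = 4, there are |A|^2 = 16 ordered sum pairs; collecting distinct values, A + A = {34, 45, 56, 67, 78, 89, 100}, so |A + A| = 7. Thus K = 7/4. Here |A + A| = 2|A| − 1 = 7, the minimum possible — so K = 7/4 is minimal, which holds iff A is an arithmetic progression.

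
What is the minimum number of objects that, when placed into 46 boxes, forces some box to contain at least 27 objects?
n = (27 − 1)·46 + 1 = 1197

By the generalised pigeonhole principle, to guarantee some box contains ≥ r objects we need more than (r − 1) · k objects total. Threshold: n = (r − 1) · k + 1. With r = 27 and k = 46: n = 26 · 46 + 1 = 1196 + 1 = 1197. For n = 1196 = 26 · 46, we can put exactly 26 objects in every box, avoiding 27 in any single one — so 1197 is tight.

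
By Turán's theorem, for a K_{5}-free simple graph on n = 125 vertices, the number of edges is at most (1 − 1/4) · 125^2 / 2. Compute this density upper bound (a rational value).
Turán density bound = (3/4) · 125^2/2 = 46875/8 ≈ 5859.375

Turán's theorem: ex(n, K_{r+1}) is achieved by the complete r-partite Turán graph T(n, r) with parts as balanced as possible, and is at most (1 − 1/r) · n^2/2. For r = 4, n = 125: the density bound is (3/4) · 15625/2 = 46875/8 ≈ 5859.375. The integer-valued extremum is e(T(125, 4)) = 5859, which is strictly less than the density bound 46875/8 since 4 ∤ 125 (the parts of T(125, 4) cannot all be equal).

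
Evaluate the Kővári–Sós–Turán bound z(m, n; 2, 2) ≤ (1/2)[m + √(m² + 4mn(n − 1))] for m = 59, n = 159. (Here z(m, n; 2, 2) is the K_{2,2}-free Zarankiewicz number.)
z(59, 159; 2, 2) ≤ (1/2)[59 + √(59² + 4·59·159·158)] = (1/2)[59 + √5932273] = 1247.3129

Kővári–Sós–Turán: let r_1, ..., r_59 be the row sums and z = Σ r_i the total number of 1s. Each pair of columns can share at most one row with both entries 1 (else a 2×2 all-ones block appears), so Σ_i C(r_i, 2) ≤ C(159, 2) = 12561. By convexity Σ_i C(r_i, 2) ≥ 59·C(z/59, 2) = z(z − 59)/(2·59), giving z² − 59z − 59·159·158 ≤ 0 and hence z ≤ (1/2)[59 + √(3481 + 4·1482198)] = (1/2)[59 + √5932273] ≈ (1/2)(59 + 2435.6258) = 1247.3129.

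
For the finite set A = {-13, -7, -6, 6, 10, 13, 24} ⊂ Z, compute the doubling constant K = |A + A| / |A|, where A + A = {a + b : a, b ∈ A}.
K = |A + A| / |A| = 27/7

Enumerate A + A = {a + b : a, b ∈ A}. With |A| = 7, there are |A|^2 = 49 ordered sum pairs; collecting distinct values, A + A = {-26, -20, -19, -14, -13, -12, -7, -3, -1, 0, 3, 4, 6, 7, 11, 12, 16, 17, 18, 19, 20, 23, 26, 30, 34, 37, 48}, so |A + A| = 27. Thus K = 27/7. For comparison, the minimum possible |A + A| over all 7-element sets is 2·7 − 1 = 13 (so min K = 13/7), attained only by arithmetic progressions.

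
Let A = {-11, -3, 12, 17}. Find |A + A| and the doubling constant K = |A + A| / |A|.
K = |A + A| / |A| = 10/4 = 5/2

Enumerate A + A = {a + b : a, b ∈ A}. With |A| = 4, there are |A|^2 = 16 ordered sum pairs; collecting distinct values, A + A = {-22, -14, -6, 1, 6, 9, 14, 24, 29, 34}, so |A + A| = 10. Thus K = 10/4 = 5/2. For comparison, the minimum possible |A + A| over all 4-element sets is 2·4 − 1 = 7 (so min K = 7/4), attained only by arithmetic progressions.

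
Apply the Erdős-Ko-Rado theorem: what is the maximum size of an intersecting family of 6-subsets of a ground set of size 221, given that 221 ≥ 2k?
max |F| = C(220, 5) = 4102565544

Erdős-Ko-Rado (1961): when n ≥ 2k, max |F| = C(n−1, k−1). The bound is attained by the star {A : i ∈ A} for any fixed i ∈ [n]. Here C(221−1, 6−1) = C(220, 5) = 4102565544.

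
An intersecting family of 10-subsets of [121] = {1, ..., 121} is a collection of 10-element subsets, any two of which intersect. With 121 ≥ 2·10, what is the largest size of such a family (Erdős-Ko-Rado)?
max |F| = C(120, 9) = 10456592670160

Erdős-Ko-Rado (1961): when n ≥ 2k, max |F| = C(n−1, k−1). The bound is attained by the star {A : i ∈ A} for any fixed i ∈ [n]. Here C(121−1, 10−1) = C(120, 9) = 10456592670160.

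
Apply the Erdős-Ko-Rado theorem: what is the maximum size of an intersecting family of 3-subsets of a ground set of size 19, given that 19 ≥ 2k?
max |F| = C(18, 2) = 153

The Erdős-Ko-Rado theorem states: for n ≥ 2k, an intersecting family of k-subsets of an n-element set has size at most C(n − 1, k − 1), with equality for 'star' families {A ⊆ [n] : |A| = k, i ∈ A} (fix an element i). For n = 19, k = 3: C(18, 2) = 153.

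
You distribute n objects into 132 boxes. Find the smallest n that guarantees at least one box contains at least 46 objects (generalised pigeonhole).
n = (46 − 1)·132 + 1 = 5941

By the generalised pigeonhole principle, to guarantee some box contains ≥ r objects we need more than (r − 1) · k objects total. Threshold: n = (r − 1) · k + 1. With r = 46 and k = 132: n = 45 · 132 + 1 = 5940 + 1 = 5941. For n = 5940 = 45 · 132, we can put exactly 45 objects in every box, avoiding 46 in any single one — so 5941 is tight.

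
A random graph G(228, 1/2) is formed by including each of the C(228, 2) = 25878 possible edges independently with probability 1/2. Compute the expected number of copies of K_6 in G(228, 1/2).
E[# K_6] = C(228, 6) · (1/2)^C(6, 2) = 182587922160 / 2^15 = 11411745135/2048 ≈ 5572141.179199

For each 6-subset S of vertices (there are C(228, 6) = 182587922160 such S), let X_S = 1 if S induces a K_6 (all C(6, 2) = 15 edges present). Then P(X_S = 1) = (1/2)^15 = 1/32768. By linearity of expectation, E[# K_6] = C(228, 6) · (1/2)^15 = 182587922160 / 32768 = 11411745135/2048 ≈ 5572141.179199.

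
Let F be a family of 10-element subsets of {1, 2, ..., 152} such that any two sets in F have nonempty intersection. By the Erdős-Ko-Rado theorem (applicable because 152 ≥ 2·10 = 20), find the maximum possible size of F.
max |F| = C(151, 9) = 88204324758550

Erdős-Ko-Rado (1961): when n ≥ 2k, max |F| = C(n−1, k−1). The bound is attained by the star {A : i ∈ A} for any fixed i ∈ [n]. Here C(152−1, 10−1) = C(151, 9) = 88204324758550.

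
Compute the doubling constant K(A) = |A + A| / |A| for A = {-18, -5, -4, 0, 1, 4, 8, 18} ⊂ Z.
K = |A + A| / |A| = 30/8 = 15/4

Enumerate A + A = {a + b : a, b ∈ A}. With |A| = 8, there are |A|^2 = 64 ordered sum pairs; collecting distinct values, A + A = {-36, -23, -22, -18, -17, -14, -10, -9, -8, -5, -4, -3, -1, 0, 1, 2, 3, 4, 5, 8, 9, 12, 13, 14, 16, 18, 19, 22, 26, 36}, so |A + A| = 30. Thus K = 30/8 = 15/4. For comparison, the minimum possible |A + A| over all 8-element sets is 2·8 − 1 = 15 (so min K = 15/8), attained only by arithmetic progressions.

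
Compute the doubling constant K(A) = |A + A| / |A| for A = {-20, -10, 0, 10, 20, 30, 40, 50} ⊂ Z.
K = |A + A| / |A| = 15/8

Enumerate A + A = {a + b : a, b ∈ A}. With |A| = 8, there are |A|^2 = 64 ordered sum pairs; collecting distinct values, A + A = {-40, -30, -20, -10, 0, 10, 20, 30, 40, 50, 60, 70, 80, 90, 100}, so |A + A| = 15. Thus K = 15/8. Here |A + A| = 2|A| − 1 = 15, the minimum possible — so K = 15/8 is minimal, which holds iff A is an arithmetic progression.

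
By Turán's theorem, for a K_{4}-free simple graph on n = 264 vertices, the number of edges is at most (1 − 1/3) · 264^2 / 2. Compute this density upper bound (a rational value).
Turán density bound = (2/3) · 264^2/2 = 23232

Turán's theorem: ex(n, K_{r+1}) is achieved by the complete r-partite Turán graph T(n, r) with parts as balanced as possible, and is at most (1 − 1/r) · n^2/2. For r = 3, n = 264: the density bound is (2/3) · 69696/2 = 23232. Since 3 ∣ 264, the Turán graph T(264, 3) has parts of equal size 88, and its edge count e(T(264, 3)) = 23232 attains the density bound exactly.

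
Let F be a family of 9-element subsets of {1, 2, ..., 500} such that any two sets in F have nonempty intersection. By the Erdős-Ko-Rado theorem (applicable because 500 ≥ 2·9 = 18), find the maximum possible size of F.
max |F| = C(499, 8) = 90113861475235026

The Erdős-Ko-Rado theorem states: for n ≥ 2k, an intersecting family of k-subsets of an n-element set has size at most C(n − 1, k − 1), with equality for 'star' families {A ⊆ [n] : |A| = k, i ∈ A} (fix an element i). For n = 500, k = 9: C(499, 8) = 90113861475235026.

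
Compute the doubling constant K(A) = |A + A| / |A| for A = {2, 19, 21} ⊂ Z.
K = |A + A| / |A| = 6/3 = 2

Enumerate A + A = {a + b : a, b ∈ A}. With |A| = 3, there are |A|^2 = 9 ordered sum pairs; collecting distinct values, A + A = {4, 21, 23, 38, 40, 42}, so |A + A| = 6. Thus K = 6/3 = 2. For comparison, the minimum possible |A + A| over all 3-element sets is 2·3 − 1 = 5 (so min K = 5/3), attained only by arithmetic progressions.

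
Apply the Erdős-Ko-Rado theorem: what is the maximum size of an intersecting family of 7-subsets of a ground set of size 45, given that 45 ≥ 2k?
max |F| = C(44, 6) = 7059052

Erdős-Ko-Rado (1961): when n ≥ 2k, max |F| = C(n−1, k−1). The bound is attained by the star {A : i ∈ A} for any fixed i ∈ [n]. Here C(45−1, 7−1) = C(44, 6) = 7059052.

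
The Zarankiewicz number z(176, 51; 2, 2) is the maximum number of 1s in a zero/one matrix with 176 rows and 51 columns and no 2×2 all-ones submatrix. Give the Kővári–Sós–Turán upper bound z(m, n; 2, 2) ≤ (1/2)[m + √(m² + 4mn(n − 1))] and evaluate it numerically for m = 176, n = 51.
z(176, 51; 2, 2) ≤ (1/2)[176 + √(176² + 4·176·51·50)] = (1/2)[176 + √1826176] = 763.6804

Kővári–Sós–Turán: let r_1, ..., r_176 be the row sums and z = Σ r_i the total number of 1s. Each pair of columns can share at most one row with both entries 1 (else a 2×2 all-ones block appears), so Σ_i C(r_i, 2) ≤ C(51, 2) = 1275. By convexity Σ_i C(r_i, 2) ≥ 176·C(z/176, 2) = z(z − 176)/(2·176), giving z² − 176z − 176·51·50 ≤ 0 and hence z ≤ (1/2)[176 + √(30976 + 4·448800)] = (1/2)[176 + √1826176] ≈ (1/2)(176 + 1351.3608) = 763.6804.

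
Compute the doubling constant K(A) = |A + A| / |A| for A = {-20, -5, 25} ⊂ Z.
K = |A + A| / |A| = 6/3 = 2

Enumerate A + A = {a + b : a, b ∈ A}. With |A| = 3, there are |A|^2 = 9 ordered sum pairs; collecting distinct values, A + A = {-40, -25, -10, 5, 20, 50}, so |A + A| = 6. Thus K = 6/3 = 2. For comparison, the minimum possible |A + A| over all 3-element sets is 2·3 − 1 = 5 (so min K = 5/3), attained only by arithmetic progressions.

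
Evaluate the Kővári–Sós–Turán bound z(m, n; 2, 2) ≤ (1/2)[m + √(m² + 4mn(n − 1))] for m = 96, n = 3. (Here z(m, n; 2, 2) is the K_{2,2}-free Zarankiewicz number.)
z(96, 3; 2, 2) ≤ (1/2)[96 + √(96² + 4·96·3·2)] = (1/2)[96 + √11520] = 101.6656

Kővári–Sós–Turán: let r_1, ..., r_96 be the row sums and z = Σ r_i the total number of 1s. Each pair of columns can share at most one row with both entries 1 (else a 2×2 all-ones block appears), so Σ_i C(r_i, 2) ≤ C(3, 2) = 3. By convexity Σ_i C(r_i, 2) ≥ 96·C(z/96, 2) = z(z − 96)/(2·96), giving z² − 96z − 96·3·2 ≤ 0 and hence z ≤ (1/2)[96 + √(9216 + 4·576)] = (1/2)[96 + √11520] ≈ (1/2)(96 + 107.3313) = 101.6656.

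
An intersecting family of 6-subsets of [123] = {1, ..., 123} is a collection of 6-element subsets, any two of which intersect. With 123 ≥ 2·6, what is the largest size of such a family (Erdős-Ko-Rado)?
max |F| = C(122, 5) = 207288004

The Erdős-Ko-Rado theorem states: for n ≥ 2k, an intersecting family of k-subsets of an n-element set has size at most C(n − 1, k − 1), with equality for 'star' families {A ⊆ [n] : |A| = k, i ∈ A} (fix an element i). For n = 123, k = 6: C(122, 5) = 207288004.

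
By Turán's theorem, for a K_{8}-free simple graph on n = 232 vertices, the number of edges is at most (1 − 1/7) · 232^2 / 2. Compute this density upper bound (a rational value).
Turán density bound = (6/7) · 232^2/2 = 161472/7 ≈ 23067.4286

Turán's theorem: ex(n, K_{r+1}) is achieved by the complete r-partite Turán graph T(n, r) with parts as balanced as possible, and is at most (1 − 1/r) · n^2/2. For r = 7, n = 232: the density bound is (6/7) · 53824/2 = 161472/7 ≈ 23067.4286. The integer-valued extremum is e(T(232, 7)) = 23067, which is strictly less than the density bound 161472/7 since 7 ∤ 232 (the parts of T(232, 7) cannot all be equal).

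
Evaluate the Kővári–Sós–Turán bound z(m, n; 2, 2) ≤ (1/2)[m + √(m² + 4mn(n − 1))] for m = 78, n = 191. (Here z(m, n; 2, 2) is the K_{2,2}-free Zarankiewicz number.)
z(78, 191; 2, 2) ≤ (1/2)[78 + √(78² + 4·78·191·190)] = (1/2)[78 + √11328564] = 1721.8966

Kővári–Sós–Turán: let r_1, ..., r_78 be the row sums and z = Σ r_i the total number of 1s. Each pair of columns can share at most one row with both entries 1 (else a 2×2 all-ones block appears), so Σ_i C(r_i, 2) ≤ C(191, 2) = 18145. By convexity Σ_i C(r_i, 2) ≥ 78·C(z/78, 2) = z(z − 78)/(2·78), giving z² − 78z − 78·191·190 ≤ 0 and hence z ≤ (1/2)[78 + √(6084 + 4·2830620)] = (1/2)[78 + √11328564] ≈ (1/2)(78 + 3365.7932) = 1721.8966.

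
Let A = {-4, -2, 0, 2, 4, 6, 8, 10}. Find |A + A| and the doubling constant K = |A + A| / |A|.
K = |A + A| / |A| = 15/8

Enumerate A + A = {a + b : a, b ∈ A}. With |A| = 8, there are |A|^2 = 64 ordered sum pairs; collecting distinct values, A + A = {-8, -6, -4, -2, 0, 2, 4, 6, 8, 10, 12, 14, 16, 18, 20}, so |A + A| = 15. Thus K = 15/8. Here |A + A| = 2|A| − 1 = 15, the minimum possible — so K = 15/8 is minimal, which holds iff A is an arithmetic progression.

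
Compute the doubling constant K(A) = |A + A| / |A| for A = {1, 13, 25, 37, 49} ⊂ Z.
K = |A + A| / |A| = 9/5

Enumerate A + A = {a + b : a, b ∈ A}. With |A| = 5, there are |A|^2 = 25 ordered sum pairs; collecting distinct values, A + A = {2, 14, 26, 38, 50, 62, 74, 86, 98}, so |A + A| = 9. Thus K = 9/5. Here |A + A| = 2|A| − 1 = 9, the minimum possible — so K = 9/5 is minimal, which holds iff A is an arithmetic progression.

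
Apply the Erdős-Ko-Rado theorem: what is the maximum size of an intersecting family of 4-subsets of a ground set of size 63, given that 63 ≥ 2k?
max |F| = C(62, 3) = 37820

Erdős-Ko-Rado (1961): when n ≥ 2k, max |F| = C(n−1, k−1). The bound is attained by the star {A : i ∈ A} for any fixed i ∈ [n]. Here C(63−1, 4−1) = C(62, 3) = 37820.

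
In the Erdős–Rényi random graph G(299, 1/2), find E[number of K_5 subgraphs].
E[# K_5] = C(299, 5) · (1/2)^C(5, 2) = 19256456934 / 2^10 = 9628228467/512 ≈ 18805133.724609

For each 5-subset S of vertices (there are C(299, 5) = 19256456934 such S), let X_S = 1 if S induces a K_5 (all C(5, 2) = 10 edges present). Then P(X_S = 1) = (1/2)^10 = 1/1024. By linearity of expectation, E[# K_5] = C(299, 5) · (1/2)^10 = 19256456934 / 1024 = 9628228467/512 ≈ 18805133.724609.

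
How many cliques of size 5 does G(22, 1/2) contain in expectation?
E[# K_5] = C(22, 5) · (1/2)^C(5, 2) = 26334 / 2^10 = 13167/512 ≈ 25.716797

For each 5-subset S of vertices (there are C(22, 5) = 26334 such S), let X_S = 1 if S induces a K_5 (all C(5, 2) = 10 edges present). Then P(X_S = 1) = (1/2)^10 = 1/1024. By linearity of expectation, E[# K_5] = C(22, 5) · (1/2)^10 = 26334 / 1024 = 13167/512 ≈ 25.716797.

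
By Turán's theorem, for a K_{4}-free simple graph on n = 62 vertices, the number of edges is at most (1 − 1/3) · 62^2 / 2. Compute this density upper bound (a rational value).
Turán density bound = (2/3) · 62^2/2 = 3844/3 ≈ 1281.3333

Turán's theorem: ex(n, K_{r+1}) is achieved by the complete r-partite Turán graph T(n, r) with parts as balanced as possible, and is at most (1 − 1/r) · n^2/2. For r = 3, n = 62: the density bound is (2/3) · 3844/2 = 3844/3 ≈ 1281.3333. The integer-valued extremum is e(T(62, 3)) = 1281, which is strictly less than the density bound 3844/3 since 3 ∤ 62 (the parts of T(62, 3) cannot all be equal).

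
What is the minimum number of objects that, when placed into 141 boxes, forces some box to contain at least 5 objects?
n = (5 − 1)·141 + 1 = 565

By the generalised pigeonhole principle, to guarantee some box contains ≥ r objects we need more than (r − 1) · k objects total. Threshold: n = (r − 1) · k + 1. With r = 5 and k = 141: n = 4 · 141 + 1 = 564 + 1 = 565. For n = 564 = 4 · 141, we can put exactly 4 objects in every box, avoiding 5 in any single one — so 565 is tight.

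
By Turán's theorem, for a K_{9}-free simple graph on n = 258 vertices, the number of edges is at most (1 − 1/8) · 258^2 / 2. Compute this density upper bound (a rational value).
Turán density bound = (7/8) · 258^2/2 = 116487/4 ≈ 29121.75

Turán's theorem: ex(n, K_{r+1}) is achieved by the complete r-partite Turán graph T(n, r) with parts as balanced as possible, and is at most (1 − 1/r) · n^2/2. For r = 8, n = 258: the density bound is (7/8) · 66564/2 = 116487/4 ≈ 29121.75. The integer-valued extremum is e(T(258, 8)) = 29121, which is strictly less than the density bound 116487/4 since 8 ∤ 258 (the parts of T(258, 8) cannot all be equal).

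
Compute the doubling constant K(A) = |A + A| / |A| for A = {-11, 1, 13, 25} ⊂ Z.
K = |A + A| / |A| = 7/4

Enumerate A + A = {a + b : a, b ∈ A}. With |A| = 4, there are |A|^2 = 16 ordered sum pairs; collecting distinct values, A + A = {-22, -10, 2, 14, 26, 38, 50}, so |A + A| = 7. Thus K = 7/4. Here |A + A| = 2|A| − 1 = 7, the minimum possible — so K = 7/4 is minimal, which holds iff A is an arithmetic progression.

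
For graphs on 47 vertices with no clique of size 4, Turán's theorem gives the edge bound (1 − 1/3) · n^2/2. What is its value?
Turán density bound = (2/3) · 47^2/2 = 2209/3 ≈ 736.3333

Turán's theorem: ex(n, K_{r+1}) is achieved by the complete r-partite Turán graph T(n, r) with parts as balanced as possible, and is at most (1 − 1/r) · n^2/2. For r = 3, n = 47: the density bound is (2/3) · 2209/2 = 2209/3 ≈ 736.3333. The integer-valued extremum is e(T(47, 3)) = 736, which is strictly less than the density bound 2209/3 since 3 ∤ 47 (the parts of T(47, 3) cannot all be equal).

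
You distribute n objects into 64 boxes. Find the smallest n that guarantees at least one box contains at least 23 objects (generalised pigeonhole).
n = (23 − 1)·64 + 1 = 1409

By the generalised pigeonhole principle, to guarantee some box contains ≥ r objects we need more than (r − 1) · k objects total. Threshold: n = (r − 1) · k + 1. With r = 23 and k = 64: n = 22 · 64 + 1 = 1408 + 1 = 1409. For n = 1408 = 22 · 64, we can put exactly 22 objects in every box, avoiding 23 in any single one — so 1409 is tight.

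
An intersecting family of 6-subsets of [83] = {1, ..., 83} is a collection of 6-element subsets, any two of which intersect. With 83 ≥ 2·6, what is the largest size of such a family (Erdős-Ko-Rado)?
max |F| = C(82, 5) = 27285336

Erdős-Ko-Rado (1961): when n ≥ 2k, max |F| = C(n−1, k−1). The bound is attained by the star {A : i ∈ A} for any fixed i ∈ [n]. Here C(83−1, 6−1) = C(82, 5) = 27285336.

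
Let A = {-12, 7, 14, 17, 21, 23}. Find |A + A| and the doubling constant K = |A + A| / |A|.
K = |A + A| / |A| = 20/6 = 10/3

Enumerate A + A = {a + b : a, b ∈ A}. With |A| = 6, there are |A|^2 = 36 ordered sum pairs; collecting distinct values, A + A = {-24, -5, 2, 5, 9, 11, 14, 21, 24, 28, 30, 31, 34, 35, 37, 38, 40, 42, 44, 46}, so |A + A| = 20. Thus K = 20/6 = 10/3. For comparison, the minimum possible |A + A| over all 6-element sets is 2·6 − 1 = 11 (so min K = 11/6), attained only by arithmetic progressions.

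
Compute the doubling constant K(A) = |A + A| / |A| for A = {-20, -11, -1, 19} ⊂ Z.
K = |A + A| / |A| = 10/4 = 5/2

Enumerate A + A = {a + b : a, b ∈ A}. With |A| = 4, there are |A|^2 = 16 ordered sum pairs; collecting distinct values, A + A = {-40, -31, -22, -21, -12, -2, -1, 8, 18, 38}, so |A + A| = 10. Thus K = 10/4 = 5/2. For comparison, the minimum possible |A + A| over all 4-element sets is 2·4 − 1 = 7 (so min K = 7/4), attained only by arithmetic progressions.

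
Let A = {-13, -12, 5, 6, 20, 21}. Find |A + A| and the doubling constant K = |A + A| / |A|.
K = |A + A| / |A| = 18/6 = 3

Enumerate A + A = {a + b : a, b ∈ A}. With |A| = 6, there are |A|^2 = 36 ordered sum pairs; collecting distinct values, A + A = {-26, -25, -24, -8, -7, -6, 7, 8, 9, 10, 11, 12, 25, 26, 27, 40, 41, 42}, so |A + A| = 18. Thus K = 18/6 = 3. For comparison, the minimum possible |A + A| over all 6-element sets is 2·6 − 1 = 11 (so min K = 11/6), attained only by arithmetic progressions.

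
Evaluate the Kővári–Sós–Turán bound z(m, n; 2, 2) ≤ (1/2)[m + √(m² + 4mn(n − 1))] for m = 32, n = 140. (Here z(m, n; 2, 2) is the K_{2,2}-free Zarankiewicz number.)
z(32, 140; 2, 2) ≤ (1/2)[32 + √(32² + 4·32·140·139)] = (1/2)[32 + √2491904] = 805.2883

Kővári–Sós–Turán: let r_1, ..., r_32 be the row sums and z = Σ r_i the total number of 1s. Each pair of columns can share at most one row with both entries 1 (else a 2×2 all-ones block appears), so Σ_i C(r_i, 2) ≤ C(140, 2) = 9730. By convexity Σ_i C(r_i, 2) ≥ 32·C(z/32, 2) = z(z − 32)/(2·32), giving z² − 32z − 32·140·139 ≤ 0 and hence z ≤ (1/2)[32 + √(1024 + 4·622720)] = (1/2)[32 + √2491904] ≈ (1/2)(32 + 1578.5766) = 805.2883.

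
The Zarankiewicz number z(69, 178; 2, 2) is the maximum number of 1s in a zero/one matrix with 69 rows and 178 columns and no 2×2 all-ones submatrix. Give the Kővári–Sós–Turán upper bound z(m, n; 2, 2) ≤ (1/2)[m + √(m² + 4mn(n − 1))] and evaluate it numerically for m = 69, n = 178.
z(69, 178; 2, 2) ≤ (1/2)[69 + √(69² + 4·69·178·177)] = (1/2)[69 + √8700417] = 1509.3235

Kővári–Sós–Turán: let r_1, ..., r_69 be the row sums and z = Σ r_i the total number of 1s. Each pair of columns can share at most one row with both entries 1 (else a 2×2 all-ones block appears), so Σ_i C(r_i, 2) ≤ C(178, 2) = 15753. By convexity Σ_i C(r_i, 2) ≥ 69·C(z/69, 2) = z(z − 69)/(2·69), giving z² − 69z − 69·178·177 ≤ 0 and hence z ≤ (1/2)[69 + √(4761 + 4·2173914)] = (1/2)[69 + √8700417] ≈ (1/2)(69 + 2949.6469) = 1509.3235.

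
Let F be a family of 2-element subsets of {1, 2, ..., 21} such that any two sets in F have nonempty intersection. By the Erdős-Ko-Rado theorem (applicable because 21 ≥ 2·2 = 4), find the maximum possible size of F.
max |F| = C(20, 1) = 20

The Erdős-Ko-Rado theorem states: for n ≥ 2k, an intersecting family of k-subsets of an n-element set has size at most C(n − 1, k − 1), with equality for 'star' families {A ⊆ [n] : |A| = k, i ∈ A} (fix an element i). For n = 21, k = 2: C(20, 1) = 20.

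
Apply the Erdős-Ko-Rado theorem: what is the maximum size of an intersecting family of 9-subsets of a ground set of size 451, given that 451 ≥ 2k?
max |F| = C(450, 8) = 39174677916258600

Erdős-Ko-Rado (1961): when n ≥ 2k, max |F| = C(n−1, k−1). The bound is attained by the star {A : i ∈ A} for any fixed i ∈ [n]. Here C(451−1, 9−1) = C(450, 8) = 39174677916258600.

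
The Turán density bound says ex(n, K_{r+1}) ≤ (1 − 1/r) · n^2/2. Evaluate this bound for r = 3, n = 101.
Turán density bound = (2/3) · 101^2/2 = 10201/3 ≈ 3400.3333

Turán's theorem: ex(n, K_{r+1}) is achieved by the complete r-partite Turán graph T(n, r) with parts as balanced as possible, and is at most (1 − 1/r) · n^2/2. For r = 3, n = 101: the density bound is (2/3) · 10201/2 = 10201/3 ≈ 3400.3333. The integer-valued extremum is e(T(101, 3)) = 3400, which is strictly less than the density bound 10201/3 since 3 ∤ 101 (the parts of T(101, 3) cannot all be equal).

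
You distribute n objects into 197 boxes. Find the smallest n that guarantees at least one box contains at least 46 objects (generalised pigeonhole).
n = (46 − 1)·197 + 1 = 8866

By the generalised pigeonhole principle, to guarantee some box contains ≥ r objects we need more than (r − 1) · k objects total. Threshold: n = (r − 1) · k + 1. With r = 46 and k = 197: n = 45 · 197 + 1 = 8865 + 1 = 8866. For n = 8865 = 45 · 197, we can put exactly 45 objects in every box, avoiding 46 in any single one — so 8866 is tight.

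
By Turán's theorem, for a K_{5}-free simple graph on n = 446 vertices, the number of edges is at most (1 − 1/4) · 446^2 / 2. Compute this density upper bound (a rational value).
Turán density bound = (3/4) · 446^2/2 = 149187/2 ≈ 74593.5

Turán's theorem: ex(n, K_{r+1}) is achieved by the complete r-partite Turán graph T(n, r) with parts as balanced as possible, and is at most (1 − 1/r) · n^2/2. For r = 4, n = 446: the density bound is (3/4) · 198916/2 = 149187/2 ≈ 74593.5. The integer-valued extremum is e(T(446, 4)) = 74593, which is strictly less than the density bound 149187/2 since 4 ∤ 446 (the parts of T(446, 4) cannot all be equal).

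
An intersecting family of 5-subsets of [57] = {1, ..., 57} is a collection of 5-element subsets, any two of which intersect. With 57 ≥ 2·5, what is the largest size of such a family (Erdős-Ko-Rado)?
max |F| = C(56, 4) = 367290

The Erdős-Ko-Rado theorem states: for n ≥ 2k, an intersecting family of k-subsets of an n-element set has size at most C(n − 1, k − 1), with equality for 'star' families {A ⊆ [n] : |A| = k, i ∈ A} (fix an element i). For n = 57, k = 5: C(56, 4) = 367290.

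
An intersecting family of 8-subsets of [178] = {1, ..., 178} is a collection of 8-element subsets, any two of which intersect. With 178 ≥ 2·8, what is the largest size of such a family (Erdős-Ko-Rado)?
max |F| = C(177, 7) = 957664425960

The Erdős-Ko-Rado theorem states: for n ≥ 2k, an intersecting family of k-subsets of an n-element set has size at most C(n − 1, k − 1), with equality for 'star' families {A ⊆ [n] : |A| = k, i ∈ A} (fix an element i). For n = 178, k = 8: C(177, 7) = 957664425960.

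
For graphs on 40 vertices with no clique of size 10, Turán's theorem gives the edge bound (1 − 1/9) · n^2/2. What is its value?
Turán density bound = (8/9) · 40^2/2 = 6400/9 ≈ 711.1111

Turán's theorem: ex(n, K_{r+1}) is achieved by the complete r-partite Turán graph T(n, r) with parts as balanced as possible, and is at most (1 − 1/r) · n^2/2. For r = 9, n = 40: the density bound is (8/9) · 1600/2 = 6400/9 ≈ 711.1111. The integer-valued extremum is e(T(40, 9)) = 710, which is strictly less than the density bound 6400/9 since 9 ∤ 40 (the parts of T(40, 9) cannot all be equal).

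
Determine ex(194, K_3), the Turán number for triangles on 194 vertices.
ex(194, K_3) = ⌊194^2/4⌋ = 9409

Mantel (1907): a triangle-free graph on n vertices has at most ⌊n^2/4⌋ edges, with equality for the complete bipartite graph K_{⌊n/2⌋, ⌈n/2⌉}. For n = 194: ⌊194^2/4⌋ = ⌊37636/4⌋ = 9409. The extremal graph is K_{97, 97}, which has 97·97 = 9409 edges.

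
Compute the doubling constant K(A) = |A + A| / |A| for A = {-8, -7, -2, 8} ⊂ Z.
K = |A + A| / |A| = 10/4 = 5/2

Enumerate A + A = {a + b : a, b ∈ A}. With |A| = 4, there are |A|^2 = 16 ordered sum pairs; collecting distinct values, A + A = {-16, -15, -14, -10, -9, -4, 0, 1, 6, 16}, so |A + A| = 10. Thus K = 10/4 = 5/2. For comparison, the minimum possible |A + A| over all 4-element sets is 2·4 − 1 = 7 (so min K = 7/4), attained only by arithmetic progressions.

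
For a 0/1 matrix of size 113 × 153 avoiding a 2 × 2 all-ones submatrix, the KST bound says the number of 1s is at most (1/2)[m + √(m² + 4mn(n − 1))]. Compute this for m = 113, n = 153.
z(113, 153; 2, 2) ≤ (1/2)[113 + √(113² + 4·113·153·152)] = (1/2)[113 + √10524481] = 1678.5728

Kővári–Sós–Turán: let r_1, ..., r_113 be the row sums and z = Σ r_i the total number of 1s. Each pair of columns can share at most one row with both entries 1 (else a 2×2 all-ones block appears), so Σ_i C(r_i, 2) ≤ C(153, 2) = 11628. By convexity Σ_i C(r_i, 2) ≥ 113·C(z/113, 2) = z(z − 113)/(2·113), giving z² − 113z − 113·153·152 ≤ 0 and hence z ≤ (1/2)[113 + √(12769 + 4·2627928)] = (1/2)[113 + √10524481] ≈ (1/2)(113 + 3244.1457) = 1678.5728.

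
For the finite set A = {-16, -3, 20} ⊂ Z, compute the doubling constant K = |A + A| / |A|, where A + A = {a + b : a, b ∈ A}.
K = |A + A| / |A| = 6/3 = 2

Enumerate A + A = {a + b : a, b ∈ A}. With |A| = 3, there are |A|^2 = 9 ordered sum pairs; collecting distinct values, A + A = {-32, -19, -6, 4, 17, 40}, so |A + A| = 6. Thus K = 6/3 = 2. For comparison, the minimum possible |A + A| over all 3-element sets is 2·3 − 1 = 5 (so min K = 5/3), attained only by arithmetic progressions.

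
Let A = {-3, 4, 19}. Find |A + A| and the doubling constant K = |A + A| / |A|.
K = |A + A| / |A| = 6/3 = 2

Enumerate A + A = {a + b : a, b ∈ A}. With |A| = 3, there are |A|^2 = 9 ordered sum pairs; collecting distinct values, A + A = {-6, 1, 8, 16, 23, 38}, so |A + A| = 6. Thus K = 6/3 = 2. For comparison, the minimum possible |A + A| over all 3-element sets is 2·3 − 1 = 5 (so min K = 5/3), attained only by arithmetic progressions.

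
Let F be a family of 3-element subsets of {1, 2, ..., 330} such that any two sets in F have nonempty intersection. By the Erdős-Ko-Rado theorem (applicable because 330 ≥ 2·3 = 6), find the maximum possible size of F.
max |F| = C(329, 2) = 53956

The Erdős-Ko-Rado theorem states: for n ≥ 2k, an intersecting family of k-subsets of an n-element set has size at most C(n − 1, k − 1), with equality for 'star' families {A ⊆ [n] : |A| = k, i ∈ A} (fix an element i). For n = 330, k = 3: C(329, 2) = 53956.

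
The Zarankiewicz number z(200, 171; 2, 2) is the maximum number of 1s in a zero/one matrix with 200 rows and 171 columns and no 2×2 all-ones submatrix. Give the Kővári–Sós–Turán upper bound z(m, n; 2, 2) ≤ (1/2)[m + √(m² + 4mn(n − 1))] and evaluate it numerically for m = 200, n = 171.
z(200, 171; 2, 2) ≤ (1/2)[200 + √(200² + 4·200·171·170)] = (1/2)[200 + √23296000] = 2513.2965

Kővári–Sós–Turán: let r_1, ..., r_200 be the row sums and z = Σ r_i the total number of 1s. Each pair of columns can share at most one row with both entries 1 (else a 2×2 all-ones block appears), so Σ_i C(r_i, 2) ≤ C(171, 2) = 14535. By convexity Σ_i C(r_i, 2) ≥ 200·C(z/200, 2) = z(z − 200)/(2·200), giving z² − 200z − 200·171·170 ≤ 0 and hence z ≤ (1/2)[200 + √(40000 + 4·5814000)] = (1/2)[200 + √23296000] ≈ (1/2)(200 + 4826.593) = 2513.2965.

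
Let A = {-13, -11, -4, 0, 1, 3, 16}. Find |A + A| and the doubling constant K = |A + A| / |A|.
K = |A + A| / |A| = 25/7

Enumerate A + A = {a + b : a, b ∈ A}. With |A| = 7, there are |A|^2 = 49 ordered sum pairs; collecting distinct values, A + A = {-26, -24, -22, -17, -15, -13, -12, -11, -10, -8, -4, -3, -1, 0, 1, 2, 3, 4, 5, 6, 12, 16, 17, 19, 32}, so |A + A| = 25. Thus K = 25/7. For comparison, the minimum possible |A + A| over all 7-element sets is 2·7 − 1 = 13 (so min K = 13/7), attained only by arithmetic progressions.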